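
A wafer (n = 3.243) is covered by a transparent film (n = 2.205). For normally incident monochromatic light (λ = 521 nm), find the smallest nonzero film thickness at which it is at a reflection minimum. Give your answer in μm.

Top surface (1.0 → 2.205): reflection off a higher-index medium gives a half-wave phase shift.
Bottom surface (2.205 → 3.243): reflection off a higher-index medium gives a half-wave phase shift.
Net: no relative phase inversion (both shifts match).
So the condition for destructive reflection is 2 n t = (m + ½) λ.
Minimum at m = 0: t = λ / (4 n) = 521 / (4 × 2.205) = 59.1 nm.

0.0591 μm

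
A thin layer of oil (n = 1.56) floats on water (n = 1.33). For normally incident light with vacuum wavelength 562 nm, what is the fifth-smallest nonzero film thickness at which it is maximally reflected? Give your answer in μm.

0.811 μm

At the upper boundary (n = 1.0 to n = 1.56) the reflected ray undergoes a half-wave phase shift.
At the lower boundary (n = 1.56 to n = 1.33) the reflected ray undergoes no phase shift.
Net: one phase inversion between the two reflected rays.
With one net inversion, constructive interference in reflection requires 2 n t = (m + ½) λ.
The fifth-smallest nonzero thickness corresponds to m = 4: t = (m + ½) λ / (2 n) = 4.50 × 562 / (2 × 1.56) = 811 nm.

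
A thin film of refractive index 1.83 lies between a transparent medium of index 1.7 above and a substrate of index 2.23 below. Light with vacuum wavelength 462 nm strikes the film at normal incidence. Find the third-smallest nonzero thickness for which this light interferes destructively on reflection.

316 nm

Ray reflecting at the top interface goes from n = 1.7 toward n = 1.83: a half-wave phase shift.
Bottom surface (1.83 → 2.23): reflection off a higher-index medium gives a half-wave phase shift.
Net: no relative phase inversion (both shifts match).
So the condition for destructive reflection is 2 n t = (m + ½) λ.
The third-smallest nonzero thickness corresponds to m = 2: t = (m + ½) λ / (2 n) = 2.50 × 462 / (2 × 1.83) = 316 nm.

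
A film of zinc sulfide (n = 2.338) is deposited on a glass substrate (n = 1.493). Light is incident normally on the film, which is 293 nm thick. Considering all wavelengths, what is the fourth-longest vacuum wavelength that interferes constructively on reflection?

Ray reflecting at the top interface goes from n = 1.0 toward n = 2.338: a half-wave phase shift.
Ray reflecting at the bottom interface goes from n = 2.338 toward n = 1.493: no phase shift.
The two reflections differ by half a wavelength.
So the condition for constructive reflection is 2 n t = (m + ½) λ.
λ = 2 n t / (m + ½). The fourth-longest wavelength is m = 3: λ = 2 × 2.338 × 293 / 3.50 = 391 nm.

391 nm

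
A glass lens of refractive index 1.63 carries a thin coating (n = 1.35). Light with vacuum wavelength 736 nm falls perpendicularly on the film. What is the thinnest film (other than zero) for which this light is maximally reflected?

273 nm

At the upper boundary (n = 1.0 to n = 1.35) the reflected ray undergoes a half-wave phase shift.
At the lower boundary (n = 1.35 to n = 1.63) the reflected ray undergoes a half-wave phase shift.
Zero or two π shifts → no net half-wave offset.
For maximum reflection here: 2 n t = m λ.
Minimum nonzero at m = 1: t = λ / (2 n) = 736 / (2 × 1.35) = 273 nm.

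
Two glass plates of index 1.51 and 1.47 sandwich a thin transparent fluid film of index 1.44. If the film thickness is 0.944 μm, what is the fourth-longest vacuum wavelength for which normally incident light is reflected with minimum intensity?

Ray reflecting at the top interface goes from n = 1.51 toward n = 1.44: no phase shift.
Ray reflecting at the bottom interface goes from n = 1.44 toward n = 1.47: a half-wave phase shift.
Exactly one π shift → a net half-wave offset.
With one net inversion, destructive interference in reflection requires 2 n t = m λ.
λ = 2 n t / m. The fourth-longest wavelength is m = 4: λ = 2 × 1.44 × 944 / 4.00 = 680 nm.

680 nm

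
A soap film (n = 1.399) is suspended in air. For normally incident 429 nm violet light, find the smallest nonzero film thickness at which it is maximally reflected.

Top surface (1.0 → 1.399): reflection off a higher-index medium gives a half-wave phase shift.
Ray reflecting at the bottom interface goes from n = 1.399 toward n = 1.0: no phase shift.
Exactly one π shift → a net half-wave offset.
For maximum reflection here: 2 n t = (m + ½) λ.
Minimum at m = 0: t = λ / (4 n) = 429 / (4 × 1.399) = 76.7 nm.

76.7 nm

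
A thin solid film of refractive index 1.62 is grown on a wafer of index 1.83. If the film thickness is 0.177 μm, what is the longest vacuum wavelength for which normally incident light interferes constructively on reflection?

573 nm

Top surface (1.0 → 1.62): reflection off a higher-index medium gives a half-wave phase shift.
At the lower boundary (n = 1.62 to n = 1.83) the reflected ray undergoes a half-wave phase shift.
Net: no relative phase inversion (both shifts match).
With no net inversion, constructive interference in reflection requires 2 n t = m λ.
λ = 2 n t / m. The longest wavelength is m = 1: λ = 2 × 1.62 × 177 / 1.00 = 573 nm.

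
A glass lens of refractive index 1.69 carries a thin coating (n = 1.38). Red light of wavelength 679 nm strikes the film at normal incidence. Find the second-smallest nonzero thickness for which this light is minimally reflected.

Top surface (1.0 → 1.38): reflection off a higher-index medium gives a half-wave phase shift.
Bottom surface (1.38 → 1.69): reflection off a higher-index medium gives a half-wave phase shift.
The two reflections carry the same phase change, so no net offset.
With no net inversion, destructive interference in reflection requires 2 n t = (m + ½) λ.
The second-smallest nonzero thickness corresponds to m = 1: t = (m + ½) λ / (2 n) = 1.50 × 679 / (2 × 1.38) = 369 nm.

369 nm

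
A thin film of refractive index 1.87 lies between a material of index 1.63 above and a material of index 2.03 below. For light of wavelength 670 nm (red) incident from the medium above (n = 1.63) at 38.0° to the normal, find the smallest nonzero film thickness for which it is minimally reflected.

106 nm

Top surface (1.63 → 1.87): reflection off a higher-index medium gives a half-wave phase shift.
Bottom surface (1.87 → 2.03): reflection off a higher-index medium gives a half-wave phase shift.
Zero or two π shifts → no net half-wave offset.
So the condition for destructive reflection is 2 n t cos θ_r = (m + ½) λ.
Snell's law: 1.63 sin 38.0° = 1.87 sin θ_r → sin θ_r = 0.537, cos θ_r = 0.844.
Minimum at m = 0: t = λ / (4 n cos θ_r) = 670 / (4 × 1.87 × 0.844) = 106 nm.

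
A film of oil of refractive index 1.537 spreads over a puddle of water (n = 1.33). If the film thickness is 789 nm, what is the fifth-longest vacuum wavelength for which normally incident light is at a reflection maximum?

At the upper boundary (n = 1.0 to n = 1.537) the reflected ray undergoes a half-wave phase shift.
Ray reflecting at the bottom interface goes from n = 1.537 toward n = 1.33: no phase shift.
Exactly one π shift → a net half-wave offset.
With one net inversion, constructive interference in reflection requires 2 n t = (m + ½) λ.
λ = 2 n t / (m + ½). The fifth-longest wavelength is m = 4: λ = 2 × 1.537 × 789 / 4.50 = 539 nm.

539 nm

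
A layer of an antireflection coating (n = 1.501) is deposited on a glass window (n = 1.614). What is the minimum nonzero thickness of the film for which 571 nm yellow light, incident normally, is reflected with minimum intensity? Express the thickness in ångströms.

Ray reflecting at the top interface goes from n = 1.0 toward n = 1.501: a half-wave phase shift.
At the lower boundary (n = 1.501 to n = 1.614) the reflected ray undergoes a half-wave phase shift.
Net: no relative phase inversion (both shifts match).
For weak reflection here: 2 n t = (m + ½) λ.
Minimum at m = 0: t = λ / (4 n) = 571 / (4 × 1.501) = 95.1 nm.

951 Å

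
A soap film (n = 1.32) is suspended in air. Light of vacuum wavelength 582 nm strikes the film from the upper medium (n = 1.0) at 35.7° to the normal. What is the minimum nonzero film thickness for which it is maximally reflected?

123 nm

At the upper boundary (n = 1.0 to n = 1.32) the reflected ray undergoes a half-wave phase shift.
Bottom surface (1.32 → 1.0): reflection off a lower-index medium gives no phase shift.
Exactly one π shift → a net half-wave offset.
So the condition for constructive reflection is 2 n t cos θ_r = (m + ½) λ.
Snell's law: 1.0 sin 35.7° = 1.32 sin θ_r → sin θ_r = 0.442, cos θ_r = 0.897.
Minimum at m = 0: t = λ / (4 n cos θ_r) = 582 / (4 × 1.32 × 0.897) = 123 nm.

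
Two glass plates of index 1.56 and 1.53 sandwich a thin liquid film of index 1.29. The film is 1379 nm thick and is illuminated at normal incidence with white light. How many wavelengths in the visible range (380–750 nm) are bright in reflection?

4

Top surface (1.56 → 1.29): reflection off a lower-index medium gives no phase shift.
Ray reflecting at the bottom interface goes from n = 1.29 toward n = 1.53: a half-wave phase shift.
Net: one phase inversion between the two reflected rays.
So the condition for constructive reflection is 2 n t = (m + ½) λ.
λ = 2 n t / (m + ½) = 3558 / (m + ½) nm.
m=4: 791 nm (IR); m=5: 647 nm (visible); m=6: 547 nm (visible); m=7: 474 nm (visible); m=8: 419 nm (visible); m=9: 375 nm (UV).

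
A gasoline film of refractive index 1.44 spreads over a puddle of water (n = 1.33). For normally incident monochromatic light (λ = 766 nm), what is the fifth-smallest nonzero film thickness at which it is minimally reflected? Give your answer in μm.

Ray reflecting at the top interface goes from n = 1.0 toward n = 1.44: a half-wave phase shift.
Bottom surface (1.44 → 1.33): reflection off a lower-index medium gives no phase shift.
Exactly one π shift → a net half-wave offset.
With one net inversion, destructive interference in reflection requires 2 n t = m λ.
The fifth-smallest nonzero thickness corresponds to m = 5: t = m λ / (2 n) = 5.00 × 766 / (2 × 1.44) = 1330 nm.

1.33 μm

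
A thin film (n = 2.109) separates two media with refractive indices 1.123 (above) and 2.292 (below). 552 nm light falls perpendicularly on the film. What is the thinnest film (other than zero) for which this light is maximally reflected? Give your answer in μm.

0.131 μm

Ray reflecting at the top interface goes from n = 1.123 toward n = 2.109: a half-wave phase shift.
Bottom surface (2.109 → 2.292): reflection off a higher-index medium gives a half-wave phase shift.
Net: no relative phase inversion (both shifts match).
So the condition for constructive reflection is 2 n t = m λ.
Minimum nonzero at m = 1: t = λ / (2 n) = 552 / (2 × 2.109) = 131 nm.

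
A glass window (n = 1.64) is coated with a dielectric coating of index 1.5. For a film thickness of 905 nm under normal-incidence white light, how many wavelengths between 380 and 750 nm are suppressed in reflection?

Ray reflecting at the top interface goes from n = 1.0 toward n = 1.5: a half-wave phase shift.
Ray reflecting at the bottom interface goes from n = 1.5 toward n = 1.64: a half-wave phase shift.
Net: no relative phase inversion (both shifts match).
For weak reflection here: 2 n t = (m + ½) λ.
λ = 2 n t / (m + ½) = 2715 / (m + ½) nm.
m=3: 776 nm (IR); m=4: 603 nm (visible); m=5: 494 nm (visible); m=6: 418 nm (visible); m=7: 362 nm (UV).

3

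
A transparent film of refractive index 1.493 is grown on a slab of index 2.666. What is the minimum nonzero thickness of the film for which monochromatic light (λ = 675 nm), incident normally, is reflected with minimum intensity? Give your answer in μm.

0.113 μm

Top surface (1.0 → 1.493): reflection off a higher-index medium gives a half-wave phase shift.
Bottom surface (1.493 → 2.666): reflection off a higher-index medium gives a half-wave phase shift.
Zero or two π shifts → no net half-wave offset.
So the condition for destructive reflection is 2 n t = (m + ½) λ.
Minimum at m = 0: t = λ / (4 n) = 675 / (4 × 1.493) = 113 nm.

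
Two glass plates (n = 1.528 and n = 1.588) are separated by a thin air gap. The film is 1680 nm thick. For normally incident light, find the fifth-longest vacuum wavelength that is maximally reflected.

Ray reflecting at the top interface goes from n = 1.528 toward n = 1.0: no phase shift.
At the lower boundary (n = 1.0 to n = 1.588) the reflected ray undergoes a half-wave phase shift.
The two reflections differ by half a wavelength.
For maximum reflection here: 2 n t = (m + ½) λ.
λ = 2 n t / (m + ½). The fifth-longest wavelength is m = 4: λ = 2 × 1.0 × 1680 / 4.50 = 747 nm.

747 nm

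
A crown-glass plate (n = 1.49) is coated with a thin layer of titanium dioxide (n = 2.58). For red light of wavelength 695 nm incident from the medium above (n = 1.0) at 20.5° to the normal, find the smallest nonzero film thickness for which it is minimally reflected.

136 nm

Ray reflecting at the top interface goes from n = 1.0 toward n = 2.58: a half-wave phase shift.
Bottom surface (2.58 → 1.49): reflection off a lower-index medium gives no phase shift.
The two reflections differ by half a wavelength.
So the condition for destructive reflection is 2 n t cos θ_r = m λ.
Snell's law: 1.0 sin 20.5° = 2.58 sin θ_r → sin θ_r = 0.136, cos θ_r = 0.991.
Minimum nonzero at m = 1: t = λ / (2 n cos θ_r) = 695 / (2 × 2.58 × 0.991) = 136 nm.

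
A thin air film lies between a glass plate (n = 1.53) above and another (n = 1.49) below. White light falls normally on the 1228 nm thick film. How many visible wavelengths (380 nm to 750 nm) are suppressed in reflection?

3

Top surface (1.53 → 1.0): reflection off a lower-index medium gives no phase shift.
At the lower boundary (n = 1.0 to n = 1.49) the reflected ray undergoes a half-wave phase shift.
Exactly one π shift → a net half-wave offset.
So the condition for destructive reflection is 2 n t = m λ.
λ = 2 n t / m = 2456 / m nm.
m=3: 819 nm (IR); m=4: 614 nm (visible); m=5: 491 nm (visible); m=6: 409 nm (visible); m=7: 351 nm (UV).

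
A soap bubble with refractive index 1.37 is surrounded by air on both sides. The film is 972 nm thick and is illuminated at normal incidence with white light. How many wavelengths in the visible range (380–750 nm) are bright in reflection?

Ray reflecting at the top interface goes from n = 1.0 toward n = 1.37: a half-wave phase shift.
Bottom surface (1.37 → 1.0): reflection off a lower-index medium gives no phase shift.
Exactly one π shift → a net half-wave offset.
With one net inversion, constructive interference in reflection requires 2 n t = (m + ½) λ.
λ = 2 n t / (m + ½) = 2663 / (m + ½) nm.
m=3: 761 nm (IR); m=4: 592 nm (visible); m=5: 484 nm (visible); m=6: 410 nm (visible); m=7: 355 nm (UV).

3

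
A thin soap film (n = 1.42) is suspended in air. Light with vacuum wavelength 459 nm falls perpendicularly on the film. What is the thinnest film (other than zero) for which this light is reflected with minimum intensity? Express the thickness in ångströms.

At the upper boundary (n = 1.0 to n = 1.42) the reflected ray undergoes a half-wave phase shift.
At the lower boundary (n = 1.42 to n = 1.0) the reflected ray undergoes no phase shift.
The two reflections differ by half a wavelength.
So the condition for destructive reflection is 2 n t = m λ.
Minimum nonzero at m = 1: t = λ / (2 n) = 459 / (2 × 1.42) = 162 nm.

1616 Å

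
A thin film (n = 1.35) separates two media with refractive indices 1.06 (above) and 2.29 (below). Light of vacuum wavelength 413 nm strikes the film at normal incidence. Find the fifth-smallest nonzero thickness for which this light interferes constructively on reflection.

765 nm

Ray reflecting at the top interface goes from n = 1.06 toward n = 1.35: a half-wave phase shift.
At the lower boundary (n = 1.35 to n = 2.29) the reflected ray undergoes a half-wave phase shift.
Zero or two π shifts → no net half-wave offset.
So the condition for constructive reflection is 2 n t = m λ.
The fifth-smallest nonzero thickness corresponds to m = 5: t = m λ / (2 n) = 5.00 × 413 / (2 × 1.35) = 765 nm.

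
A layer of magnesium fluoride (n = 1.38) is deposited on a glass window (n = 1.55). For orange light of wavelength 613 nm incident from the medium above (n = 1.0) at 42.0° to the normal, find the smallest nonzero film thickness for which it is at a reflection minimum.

127 nm

At the upper boundary (n = 1.0 to n = 1.38) the reflected ray undergoes a half-wave phase shift.
At the lower boundary (n = 1.38 to n = 1.55) the reflected ray undergoes a half-wave phase shift.
The two reflections carry the same phase change, so no net offset.
With no net inversion, destructive interference in reflection requires 2 n t cos θ_r = (m + ½) λ.
Snell's law: 1.0 sin 42.0° = 1.38 sin θ_r → sin θ_r = 0.485, cos θ_r = 0.875.
Minimum at m = 0: t = λ / (4 n cos θ_r) = 613 / (4 × 1.38 × 0.875) = 127 nm.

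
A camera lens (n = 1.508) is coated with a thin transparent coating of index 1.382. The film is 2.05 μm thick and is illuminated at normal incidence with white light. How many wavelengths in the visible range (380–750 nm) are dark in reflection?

Ray reflecting at the top interface goes from n = 1.0 toward n = 1.382: a half-wave phase shift.
At the lower boundary (n = 1.382 to n = 1.508) the reflected ray undergoes a half-wave phase shift.
The two reflections carry the same phase change, so no net offset.
With no net inversion, destructive interference in reflection requires 2 n t = (m + ½) λ.
λ = 2 n t / (m + ½) = 5666 / (m + ½) nm.
m=7: 755 nm (IR); m=8: 667 nm (visible); m=9: 596 nm (visible); m=10: 540 nm (visible); m=11: 493 nm (visible); m=12: 453 nm (visible); m=13: 420 nm (visible); m=14: 391 nm (visible); m=15: 366 nm (UV).

7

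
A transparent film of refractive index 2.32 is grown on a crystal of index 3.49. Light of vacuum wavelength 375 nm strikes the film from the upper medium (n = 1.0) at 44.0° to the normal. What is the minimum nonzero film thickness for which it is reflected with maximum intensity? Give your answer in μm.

0.0847 μm

Ray reflecting at the top interface goes from n = 1.0 toward n = 2.32: a half-wave phase shift.
Bottom surface (2.32 → 3.49): reflection off a higher-index medium gives a half-wave phase shift.
Zero or two π shifts → no net half-wave offset.
With no net inversion, constructive interference in reflection requires 2 n t cos θ_r = m λ.
Snell's law: 1.0 sin 44.0° = 2.32 sin θ_r → sin θ_r = 0.299, cos θ_r = 0.954.
Minimum nonzero at m = 1: t = λ / (2 n cos θ_r) = 375 / (2 × 2.32 × 0.954) = 84.7 nm.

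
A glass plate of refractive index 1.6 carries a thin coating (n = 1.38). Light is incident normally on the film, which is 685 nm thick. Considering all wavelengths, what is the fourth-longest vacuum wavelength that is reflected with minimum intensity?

540 nm

At the upper boundary (n = 1.0 to n = 1.38) the reflected ray undergoes a half-wave phase shift.
Bottom surface (1.38 → 1.6): reflection off a higher-index medium gives a half-wave phase shift.
Net: no relative phase inversion (both shifts match).
So the condition for destructive reflection is 2 n t = (m + ½) λ.
λ = 2 n t / (m + ½). The fourth-longest wavelength is m = 3: λ = 2 × 1.38 × 685 / 3.50 = 540 nm.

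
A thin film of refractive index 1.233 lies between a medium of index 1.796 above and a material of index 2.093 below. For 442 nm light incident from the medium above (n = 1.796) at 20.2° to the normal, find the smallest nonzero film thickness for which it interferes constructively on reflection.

Top surface (1.796 → 1.233): reflection off a lower-index medium gives no phase shift.
At the lower boundary (n = 1.233 to n = 2.093) the reflected ray undergoes a half-wave phase shift.
Net: one phase inversion between the two reflected rays.
With one net inversion, constructive interference in reflection requires 2 n t cos θ_r = (m + ½) λ.
Snell's law: 1.796 sin 20.2° = 1.233 sin θ_r → sin θ_r = 0.503, cos θ_r = 0.864.
Minimum at m = 0: t = λ / (4 n cos θ_r) = 442 / (4 × 1.233 × 0.864) = 104 nm.

104 nm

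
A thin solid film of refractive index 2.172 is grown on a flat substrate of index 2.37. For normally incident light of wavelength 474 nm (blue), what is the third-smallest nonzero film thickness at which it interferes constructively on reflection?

327 nm

At the upper boundary (n = 1.0 to n = 2.172) the reflected ray undergoes a half-wave phase shift.
At the lower boundary (n = 2.172 to n = 2.37) the reflected ray undergoes a half-wave phase shift.
Net: no relative phase inversion (both shifts match).
With no net inversion, constructive interference in reflection requires 2 n t = m λ.
The third-smallest nonzero thickness corresponds to m = 3: t = m λ / (2 n) = 3.00 × 474 / (2 × 2.172) = 327 nm.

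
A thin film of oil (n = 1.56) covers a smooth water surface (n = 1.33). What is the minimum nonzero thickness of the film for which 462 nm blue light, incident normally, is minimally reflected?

148 nm

Ray reflecting at the top interface goes from n = 1.0 toward n = 1.56: a half-wave phase shift.
Ray reflecting at the bottom interface goes from n = 1.56 toward n = 1.33: no phase shift.
Exactly one π shift → a net half-wave offset.
So the condition for destructive reflection is 2 n t = m λ.
Minimum nonzero at m = 1: t = λ / (2 n) = 462 / (2 × 1.56) = 148 nm.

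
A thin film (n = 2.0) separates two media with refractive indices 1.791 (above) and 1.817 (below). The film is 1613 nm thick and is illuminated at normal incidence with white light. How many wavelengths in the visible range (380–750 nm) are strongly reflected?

8

At the upper boundary (n = 1.791 to n = 2.0) the reflected ray undergoes a half-wave phase shift.
Ray reflecting at the bottom interface goes from n = 2.0 toward n = 1.817: no phase shift.
Exactly one π shift → a net half-wave offset.
For strong reflection here: 2 n t = (m + ½) λ.
λ = 2 n t / (m + ½) = 6452 / (m + ½) nm.
m=8: 759 nm (IR); m=9: 679 nm (visible); m=10: 614 nm (visible); m=11: 561 nm (visible); m=12: 516 nm (visible); m=13: 478 nm (visible); m=14: 445 nm (visible); m=15: 416 nm (visible); m=16: 391 nm (visible); m=17: 369 nm (UV).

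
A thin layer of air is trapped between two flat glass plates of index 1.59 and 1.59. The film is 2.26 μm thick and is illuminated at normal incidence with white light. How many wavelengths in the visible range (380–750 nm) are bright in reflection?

Ray reflecting at the top interface goes from n = 1.59 toward n = 1.0: no phase shift.
At the lower boundary (n = 1.0 to n = 1.59) the reflected ray undergoes a half-wave phase shift.
The two reflections differ by half a wavelength.
With one net inversion, constructive interference in reflection requires 2 n t = (m + ½) λ.
λ = 2 n t / (m + ½) = 4520 / (m + ½) nm.
m=5: 822 nm (IR); m=6: 695 nm (visible); m=7: 603 nm (visible); m=8: 532 nm (visible); m=9: 476 nm (visible); m=10: 430 nm (visible); m=11: 393 nm (visible); m=12: 362 nm (UV).

6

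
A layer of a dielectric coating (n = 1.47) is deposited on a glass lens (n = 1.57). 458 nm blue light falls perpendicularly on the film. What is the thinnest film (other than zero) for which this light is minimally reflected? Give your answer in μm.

Ray reflecting at the top interface goes from n = 1.0 toward n = 1.47: a half-wave phase shift.
Bottom surface (1.47 → 1.57): reflection off a higher-index medium gives a half-wave phase shift.
The two reflections carry the same phase change, so no net offset.
For minimum reflection here: 2 n t = (m + ½) λ.
Minimum at m = 0: t = λ / (4 n) = 458 / (4 × 1.47) = 77.9 nm.

0.0779 μm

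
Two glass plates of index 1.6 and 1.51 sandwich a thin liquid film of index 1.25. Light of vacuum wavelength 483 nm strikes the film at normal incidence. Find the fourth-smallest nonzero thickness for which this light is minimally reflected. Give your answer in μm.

At the upper boundary (n = 1.6 to n = 1.25) the reflected ray undergoes no phase shift.
Bottom surface (1.25 → 1.51): reflection off a higher-index medium gives a half-wave phase shift.
Exactly one π shift → a net half-wave offset.
For weak reflection here: 2 n t = m λ.
The fourth-smallest nonzero thickness corresponds to m = 4: t = m λ / (2 n) = 4.00 × 483 / (2 × 1.25) = 773 nm.

0.773 μm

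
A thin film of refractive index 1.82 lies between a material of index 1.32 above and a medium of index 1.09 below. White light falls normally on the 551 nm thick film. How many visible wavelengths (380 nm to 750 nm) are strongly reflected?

Ray reflecting at the top interface goes from n = 1.32 toward n = 1.82: a half-wave phase shift.
Bottom surface (1.82 → 1.09): reflection off a lower-index medium gives no phase shift.
The two reflections differ by half a wavelength.
With one net inversion, constructive interference in reflection requires 2 n t = (m + ½) λ.
λ = 2 n t / (m + ½) = 2006 / (m + ½) nm.
m=2: 802 nm (IR); m=3: 573 nm (visible); m=4: 446 nm (visible); m=5: 365 nm (UV).

2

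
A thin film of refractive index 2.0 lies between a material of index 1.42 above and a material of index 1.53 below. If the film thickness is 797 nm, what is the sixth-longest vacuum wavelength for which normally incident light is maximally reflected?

580 nm

At the upper boundary (n = 1.42 to n = 2.0) the reflected ray undergoes a half-wave phase shift.
Ray reflecting at the bottom interface goes from n = 2.0 toward n = 1.53: no phase shift.
Net: one phase inversion between the two reflected rays.
For maximum reflection here: 2 n t = (m + ½) λ.
λ = 2 n t / (m + ½). The sixth-longest wavelength is m = 5: λ = 2 × 2.0 × 797 / 5.50 = 580 nm.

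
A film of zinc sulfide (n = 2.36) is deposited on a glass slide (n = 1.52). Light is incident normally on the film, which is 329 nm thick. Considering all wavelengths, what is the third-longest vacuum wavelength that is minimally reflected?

Top surface (1.0 → 2.36): reflection off a higher-index medium gives a half-wave phase shift.
Ray reflecting at the bottom interface goes from n = 2.36 toward n = 1.52: no phase shift.
The two reflections differ by half a wavelength.
With one net inversion, destructive interference in reflection requires 2 n t = m λ.
λ = 2 n t / m. The third-longest wavelength is m = 3: λ = 2 × 2.36 × 329 / 3.00 = 518 nm.

518 nm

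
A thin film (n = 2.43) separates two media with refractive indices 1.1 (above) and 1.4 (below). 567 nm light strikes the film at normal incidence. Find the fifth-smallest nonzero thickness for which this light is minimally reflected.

Ray reflecting at the top interface goes from n = 1.1 toward n = 2.43: a half-wave phase shift.
At the lower boundary (n = 2.43 to n = 1.4) the reflected ray undergoes no phase shift.
Net: one phase inversion between the two reflected rays.
For weak reflection here: 2 n t = m λ.
The fifth-smallest nonzero thickness corresponds to m = 5: t = m λ / (2 n) = 5.00 × 567 / (2 × 2.43) = 583 nm.

583 nm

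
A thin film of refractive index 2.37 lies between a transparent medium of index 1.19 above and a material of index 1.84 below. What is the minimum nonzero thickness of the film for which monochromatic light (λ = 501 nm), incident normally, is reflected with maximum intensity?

Ray reflecting at the top interface goes from n = 1.19 toward n = 2.37: a half-wave phase shift.
Bottom surface (2.37 → 1.84): reflection off a lower-index medium gives no phase shift.
Net: one phase inversion between the two reflected rays.
So the condition for constructive reflection is 2 n t = (m + ½) λ.
Minimum at m = 0: t = λ / (4 n) = 501 / (4 × 2.37) = 52.8 nm.

52.8 nm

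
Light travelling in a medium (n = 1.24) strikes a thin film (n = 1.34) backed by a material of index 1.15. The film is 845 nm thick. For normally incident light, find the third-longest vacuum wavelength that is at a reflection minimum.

At the upper boundary (n = 1.24 to n = 1.34) the reflected ray undergoes a half-wave phase shift.
Bottom surface (1.34 → 1.15): reflection off a lower-index medium gives no phase shift.
Exactly one π shift → a net half-wave offset.
For dark reflection here: 2 n t = m λ.
λ = 2 n t / m. The third-longest wavelength is m = 3: λ = 2 × 1.34 × 845 / 3.00 = 755 nm.

755 nm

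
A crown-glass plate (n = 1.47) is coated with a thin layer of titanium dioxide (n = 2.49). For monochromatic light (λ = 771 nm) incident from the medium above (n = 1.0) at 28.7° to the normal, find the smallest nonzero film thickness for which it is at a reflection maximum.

78.9 nm

Top surface (1.0 → 2.49): reflection off a higher-index medium gives a half-wave phase shift.
Bottom surface (2.49 → 1.47): reflection off a lower-index medium gives no phase shift.
Net: one phase inversion between the two reflected rays.
So the condition for constructive reflection is 2 n t cos θ_r = (m + ½) λ.
Snell's law: 1.0 sin 28.7° = 2.49 sin θ_r → sin θ_r = 0.193, cos θ_r = 0.981.
Minimum at m = 0: t = λ / (4 n cos θ_r) = 771 / (4 × 2.49 × 0.981) = 78.9 nm.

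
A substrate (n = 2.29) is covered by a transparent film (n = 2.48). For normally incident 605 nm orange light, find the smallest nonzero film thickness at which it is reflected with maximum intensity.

61.0 nm

Ray reflecting at the top interface goes from n = 1.0 toward n = 2.48: a half-wave phase shift.
Bottom surface (2.48 → 2.29): reflection off a lower-index medium gives no phase shift.
Net: one phase inversion between the two reflected rays.
For bright reflection here: 2 n t = (m + ½) λ.
Minimum at m = 0: t = λ / (4 n) = 605 / (4 × 2.48) = 61.0 nm.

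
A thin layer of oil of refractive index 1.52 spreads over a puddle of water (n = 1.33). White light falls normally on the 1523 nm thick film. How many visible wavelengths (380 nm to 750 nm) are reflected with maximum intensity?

Top surface (1.0 → 1.52): reflection off a higher-index medium gives a half-wave phase shift.
At the lower boundary (n = 1.52 to n = 1.33) the reflected ray undergoes no phase shift.
The two reflections differ by half a wavelength.
With one net inversion, constructive interference in reflection requires 2 n t = (m + ½) λ.
λ = 2 n t / (m + ½) = 4630 / (m + ½) nm.
m=5: 842 nm (IR); m=6: 712 nm (visible); m=7: 617 nm (visible); m=8: 545 nm (visible); m=9: 487 nm (visible); m=10: 441 nm (visible); m=11: 403 nm (visible); m=12: 370 nm (UV).

6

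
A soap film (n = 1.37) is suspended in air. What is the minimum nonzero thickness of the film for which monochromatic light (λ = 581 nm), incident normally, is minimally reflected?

Top surface (1.0 → 1.37): reflection off a higher-index medium gives a half-wave phase shift.
At the lower boundary (n = 1.37 to n = 1.0) the reflected ray undergoes no phase shift.
The two reflections differ by half a wavelength.
With one net inversion, destructive interference in reflection requires 2 n t = m λ.
Minimum nonzero at m = 1: t = λ / (2 n) = 581 / (2 × 1.37) = 212 nm.

212 nm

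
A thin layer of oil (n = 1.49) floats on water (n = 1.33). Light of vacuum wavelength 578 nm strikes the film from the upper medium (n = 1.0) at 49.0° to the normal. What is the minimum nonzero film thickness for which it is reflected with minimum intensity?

Top surface (1.0 → 1.49): reflection off a higher-index medium gives a half-wave phase shift.
At the lower boundary (n = 1.49 to n = 1.33) the reflected ray undergoes no phase shift.
Exactly one π shift → a net half-wave offset.
With one net inversion, destructive interference in reflection requires 2 n t cos θ_r = m λ.
Snell's law: 1.0 sin 49.0° = 1.49 sin θ_r → sin θ_r = 0.507, cos θ_r = 0.862.
Minimum nonzero at m = 1: t = λ / (2 n cos θ_r) = 578 / (2 × 1.49 × 0.862) = 225 nm.

225 nm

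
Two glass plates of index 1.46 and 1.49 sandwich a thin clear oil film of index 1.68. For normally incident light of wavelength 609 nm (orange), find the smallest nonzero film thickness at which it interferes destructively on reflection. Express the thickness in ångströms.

Top surface (1.46 → 1.68): reflection off a higher-index medium gives a half-wave phase shift.
Bottom surface (1.68 → 1.49): reflection off a lower-index medium gives no phase shift.
The two reflections differ by half a wavelength.
So the condition for destructive reflection is 2 n t = m λ.
Minimum nonzero at m = 1: t = λ / (2 n) = 609 / (2 × 1.68) = 181 nm.

1813 Å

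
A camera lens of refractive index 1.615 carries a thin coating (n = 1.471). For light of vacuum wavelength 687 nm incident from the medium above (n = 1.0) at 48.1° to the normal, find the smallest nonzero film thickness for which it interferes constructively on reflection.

Ray reflecting at the top interface goes from n = 1.0 toward n = 1.471: a half-wave phase shift.
Bottom surface (1.471 → 1.615): reflection off a higher-index medium gives a half-wave phase shift.
Net: no relative phase inversion (both shifts match).
So the condition for constructive reflection is 2 n t cos θ_r = m λ.
Snell's law: 1.0 sin 48.1° = 1.471 sin θ_r → sin θ_r = 0.506, cos θ_r = 0.863.
Minimum nonzero at m = 1: t = λ / (2 n cos θ_r) = 687 / (2 × 1.471 × 0.863) = 271 nm.

271 nm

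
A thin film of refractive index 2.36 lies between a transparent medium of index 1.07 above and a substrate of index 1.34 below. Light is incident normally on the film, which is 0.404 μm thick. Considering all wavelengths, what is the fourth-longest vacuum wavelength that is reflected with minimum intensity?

477 nm

Top surface (1.07 → 2.36): reflection off a higher-index medium gives a half-wave phase shift.
Ray reflecting at the bottom interface goes from n = 2.36 toward n = 1.34: no phase shift.
Exactly one π shift → a net half-wave offset.
For dark reflection here: 2 n t = m λ.
λ = 2 n t / m. The fourth-longest wavelength is m = 4: λ = 2 × 2.36 × 404 / 4.00 = 477 nm.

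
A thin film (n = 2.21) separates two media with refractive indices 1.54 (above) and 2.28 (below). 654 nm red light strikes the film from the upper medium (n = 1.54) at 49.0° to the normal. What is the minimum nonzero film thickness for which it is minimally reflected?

Top surface (1.54 → 2.21): reflection off a higher-index medium gives a half-wave phase shift.
Ray reflecting at the bottom interface goes from n = 2.21 toward n = 2.28: a half-wave phase shift.
The two reflections carry the same phase change, so no net offset.
With no net inversion, destructive interference in reflection requires 2 n t cos θ_r = (m + ½) λ.
Snell's law: 1.54 sin 49.0° = 2.21 sin θ_r → sin θ_r = 0.526, cos θ_r = 0.851.
Minimum at m = 0: t = λ / (4 n cos θ_r) = 654 / (4 × 2.21 × 0.851) = 87.0 nm.

87.0 nm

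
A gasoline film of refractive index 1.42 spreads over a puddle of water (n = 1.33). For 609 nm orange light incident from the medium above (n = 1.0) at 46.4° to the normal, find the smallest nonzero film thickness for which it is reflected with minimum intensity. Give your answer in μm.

Ray reflecting at the top interface goes from n = 1.0 toward n = 1.42: a half-wave phase shift.
Bottom surface (1.42 → 1.33): reflection off a lower-index medium gives no phase shift.
The two reflections differ by half a wavelength.
For weak reflection here: 2 n t cos θ_r = m λ.
Snell's law: 1.0 sin 46.4° = 1.42 sin θ_r → sin θ_r = 0.510, cos θ_r = 0.860.
Minimum nonzero at m = 1: t = λ / (2 n cos θ_r) = 609 / (2 × 1.42 × 0.860) = 249 nm.

0.249 μm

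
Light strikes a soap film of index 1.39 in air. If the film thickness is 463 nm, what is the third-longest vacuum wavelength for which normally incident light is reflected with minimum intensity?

429 nm

At the upper boundary (n = 1.0 to n = 1.39) the reflected ray undergoes a half-wave phase shift.
At the lower boundary (n = 1.39 to n = 1.0) the reflected ray undergoes no phase shift.
Exactly one π shift → a net half-wave offset.
So the condition for destructive reflection is 2 n t = m λ.
λ = 2 n t / m. The third-longest wavelength is m = 3: λ = 2 × 1.39 × 463 / 3.00 = 429 nm.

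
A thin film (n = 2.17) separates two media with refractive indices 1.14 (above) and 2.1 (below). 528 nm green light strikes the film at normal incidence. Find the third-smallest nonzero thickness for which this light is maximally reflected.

At the upper boundary (n = 1.14 to n = 2.17) the reflected ray undergoes a half-wave phase shift.
At the lower boundary (n = 2.17 to n = 2.1) the reflected ray undergoes no phase shift.
Exactly one π shift → a net half-wave offset.
With one net inversion, constructive interference in reflection requires 2 n t = (m + ½) λ.
The third-smallest nonzero thickness corresponds to m = 2: t = (m + ½) λ / (2 n) = 2.50 × 528 / (2 × 2.17) = 304 nm.

304 nm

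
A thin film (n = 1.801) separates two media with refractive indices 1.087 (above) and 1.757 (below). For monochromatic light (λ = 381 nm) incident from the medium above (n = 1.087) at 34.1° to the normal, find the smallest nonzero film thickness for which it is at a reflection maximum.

56.2 nm

Top surface (1.087 → 1.801): reflection off a higher-index medium gives a half-wave phase shift.
Bottom surface (1.801 → 1.757): reflection off a lower-index medium gives no phase shift.
The two reflections differ by half a wavelength.
With one net inversion, constructive interference in reflection requires 2 n t cos θ_r = (m + ½) λ.
Snell's law: 1.087 sin 34.1° = 1.801 sin θ_r → sin θ_r = 0.338, cos θ_r = 0.941.
Minimum at m = 0: t = λ / (4 n cos θ_r) = 381 / (4 × 1.801 × 0.941) = 56.2 nm.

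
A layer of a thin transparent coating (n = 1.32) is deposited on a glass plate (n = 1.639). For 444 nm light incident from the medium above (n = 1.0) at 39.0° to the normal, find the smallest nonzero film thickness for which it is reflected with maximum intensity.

191 nm

Top surface (1.0 → 1.32): reflection off a higher-index medium gives a half-wave phase shift.
Ray reflecting at the bottom interface goes from n = 1.32 toward n = 1.639: a half-wave phase shift.
Net: no relative phase inversion (both shifts match).
For bright reflection here: 2 n t cos θ_r = m λ.
Snell's law: 1.0 sin 39.0° = 1.32 sin θ_r → sin θ_r = 0.477, cos θ_r = 0.879.
Minimum nonzero at m = 1: t = λ / (2 n cos θ_r) = 444 / (2 × 1.32 × 0.879) = 191 nm.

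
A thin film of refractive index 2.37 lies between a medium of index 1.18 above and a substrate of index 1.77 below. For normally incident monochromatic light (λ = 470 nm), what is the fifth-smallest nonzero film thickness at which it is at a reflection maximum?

446 nm

At the upper boundary (n = 1.18 to n = 2.37) the reflected ray undergoes a half-wave phase shift.
At the lower boundary (n = 2.37 to n = 1.77) the reflected ray undergoes no phase shift.
The two reflections differ by half a wavelength.
With one net inversion, constructive interference in reflection requires 2 n t = (m + ½) λ.
The fifth-smallest nonzero thickness corresponds to m = 4: t = (m + ½) λ / (2 n) = 4.50 × 470 / (2 × 2.37) = 446 nm.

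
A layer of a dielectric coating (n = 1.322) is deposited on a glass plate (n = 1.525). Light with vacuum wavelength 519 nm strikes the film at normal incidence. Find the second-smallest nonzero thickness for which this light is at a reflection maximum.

Top surface (1.0 → 1.322): reflection off a higher-index medium gives a half-wave phase shift.
Ray reflecting at the bottom interface goes from n = 1.322 toward n = 1.525: a half-wave phase shift.
Net: no relative phase inversion (both shifts match).
For maximum reflection here: 2 n t = m λ.
The second-smallest nonzero thickness corresponds to m = 2: t = m λ / (2 n) = 2.00 × 519 / (2 × 1.322) = 393 nm.

393 nm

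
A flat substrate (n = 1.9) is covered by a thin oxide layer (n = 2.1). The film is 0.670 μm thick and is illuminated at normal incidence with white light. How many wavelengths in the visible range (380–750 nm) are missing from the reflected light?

4

At the upper boundary (n = 1.0 to n = 2.1) the reflected ray undergoes a half-wave phase shift.
Ray reflecting at the bottom interface goes from n = 2.1 toward n = 1.9: no phase shift.
Exactly one π shift → a net half-wave offset.
So the condition for destructive reflection is 2 n t = m λ.
λ = 2 n t / m = 2814 / m nm.
m=3: 938 nm (IR); m=4: 704 nm (visible); m=5: 563 nm (visible); m=6: 469 nm (visible); m=7: 402 nm (visible); m=8: 352 nm (UV).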